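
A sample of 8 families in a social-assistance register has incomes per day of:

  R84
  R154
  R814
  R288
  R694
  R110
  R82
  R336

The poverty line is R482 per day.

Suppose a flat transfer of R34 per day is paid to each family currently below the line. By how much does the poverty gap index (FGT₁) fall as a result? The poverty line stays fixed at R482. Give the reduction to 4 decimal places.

0.0529

Before: below the line — R82, R84, R110, R154, R288, R336; poverty gap index (FGT₁) = 0.476660.
After the R34 transfer: below the line — R116, R118, R144, R188, R322, R370; poverty gap index (FGT₁) = 0.423755.
Reduction = 0.476660 − 0.423755 = 0.0529.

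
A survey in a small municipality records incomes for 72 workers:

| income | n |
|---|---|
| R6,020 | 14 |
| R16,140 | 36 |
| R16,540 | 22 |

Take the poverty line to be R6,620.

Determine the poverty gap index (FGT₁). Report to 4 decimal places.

0.0176

Below z: 14×R6,020 (q = 14 of N = 72).
Shortfall ratios: (6620−6020)/6620 = 0.0906 (×14).
Σ = 1.268882. Dividing by the full population N = 72 gives P₁ = 0.0176.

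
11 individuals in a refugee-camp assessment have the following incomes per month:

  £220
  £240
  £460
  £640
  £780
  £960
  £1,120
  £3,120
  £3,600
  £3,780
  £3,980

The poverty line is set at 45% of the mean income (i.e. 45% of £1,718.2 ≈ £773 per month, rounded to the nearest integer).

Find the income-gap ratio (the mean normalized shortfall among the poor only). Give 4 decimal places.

0.4955

Incomes under z: £220, £240, £460, £640 (q = 4 of N = 11).
Shortfall ratios (z−y)/z: 0.7154, 0.6895, 0.4049, 0.1721; sum = 1.981889.
The income-gap ratio divides by q (the poor only): 1.981889 / 4 = 0.4955.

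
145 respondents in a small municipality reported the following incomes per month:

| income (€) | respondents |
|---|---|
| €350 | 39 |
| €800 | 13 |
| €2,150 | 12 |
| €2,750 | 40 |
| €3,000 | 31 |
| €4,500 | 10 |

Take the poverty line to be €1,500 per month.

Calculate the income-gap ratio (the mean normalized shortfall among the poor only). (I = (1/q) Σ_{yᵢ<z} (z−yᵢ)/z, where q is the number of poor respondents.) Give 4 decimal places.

0.6917

Below z: 39×€350, 13×€800 (q = 52 of N = 145).
Relative gaps: 0.7667 (×39), 0.4667 (×13); sum = 35.966667.
I averages over the q = 52 poor units only: 35.966667 / 52 = 0.6917.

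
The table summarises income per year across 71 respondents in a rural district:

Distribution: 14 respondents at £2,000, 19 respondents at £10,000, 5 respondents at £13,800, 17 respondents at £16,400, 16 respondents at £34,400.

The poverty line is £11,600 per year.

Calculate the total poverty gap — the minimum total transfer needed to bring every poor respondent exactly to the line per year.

Below the line: 14×£2,000, 19×£10,000 (q = 33 of N = 71).
Individual gaps: 14×(11600−2000) = 134400; 19×(11600−10000) = 30400.
Aggregate gap = £164,800.

£164,800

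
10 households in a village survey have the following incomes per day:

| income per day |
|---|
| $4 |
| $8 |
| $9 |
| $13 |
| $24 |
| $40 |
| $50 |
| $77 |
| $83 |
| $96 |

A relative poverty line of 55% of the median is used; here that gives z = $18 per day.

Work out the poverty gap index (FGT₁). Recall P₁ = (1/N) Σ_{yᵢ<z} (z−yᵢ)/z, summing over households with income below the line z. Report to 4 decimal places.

0.2111

Below z: $4, $8, $9, $13 (q = 4 of N = 10).
Normalized shortfalls: (18−4)/18 = 0.7778; (18−8)/18 = 0.5556; (18−9)/18 = 0.5000; (18−13)/18 = 0.2778.
Sum of shortfalls = 2.111111; P₁ averages over all N: 2.111111 / 10 = 0.2111.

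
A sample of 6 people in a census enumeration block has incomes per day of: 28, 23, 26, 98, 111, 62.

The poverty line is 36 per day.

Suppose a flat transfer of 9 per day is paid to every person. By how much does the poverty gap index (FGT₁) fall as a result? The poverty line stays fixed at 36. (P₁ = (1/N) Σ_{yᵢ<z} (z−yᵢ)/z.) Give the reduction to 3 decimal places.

Before: below the line — 23, 26, 28; poverty gap index (FGT₁) = 0.14352.
After the 9 transfer: below the line — 32, 35; poverty gap index (FGT₁) = 0.02315.
Reduction = 0.14352 − 0.02315 = 0.120.

0.120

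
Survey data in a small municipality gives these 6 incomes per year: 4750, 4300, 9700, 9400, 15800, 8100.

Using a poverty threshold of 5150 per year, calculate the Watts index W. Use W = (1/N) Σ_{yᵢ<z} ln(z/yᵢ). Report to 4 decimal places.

Incomes under z: 4300, 4750 (q = 2 of N = 6).
ln(z/y) terms: ln(5150/4300) = 0.1804; ln(5150/4750) = 0.0809.
W = 0.261234 / 6 = 0.0435.

0.0435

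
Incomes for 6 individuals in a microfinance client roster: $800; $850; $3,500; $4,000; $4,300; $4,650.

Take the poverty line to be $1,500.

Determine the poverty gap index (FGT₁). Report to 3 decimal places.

0.150

Poor units: $800, $850 (q = 2 of N = 6).
Normalized shortfalls: (1500−800)/1500 = 0.4667; (1500−850)/1500 = 0.4333.
Σ = 0.900000. Dividing by the full population N = 6 gives P₁ = 0.150.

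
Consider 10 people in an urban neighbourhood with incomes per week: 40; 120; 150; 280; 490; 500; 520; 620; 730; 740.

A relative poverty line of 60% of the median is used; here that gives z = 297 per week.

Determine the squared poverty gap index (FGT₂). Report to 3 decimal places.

0.135

Incomes under z: 40, 120, 150, 280 (q = 4 of N = 10).
Gap ratios (z−y)/z: (297−40)/297 = 0.8653; (297−120)/297 = 0.5960; (297−150)/297 = 0.4949; (297−280)/297 = 0.0572.
Squared: 0.7488; 0.3552; 0.2450; 0.0033.
Sum = 1.352198; P₂ = 1.352198 / 10 = 0.135.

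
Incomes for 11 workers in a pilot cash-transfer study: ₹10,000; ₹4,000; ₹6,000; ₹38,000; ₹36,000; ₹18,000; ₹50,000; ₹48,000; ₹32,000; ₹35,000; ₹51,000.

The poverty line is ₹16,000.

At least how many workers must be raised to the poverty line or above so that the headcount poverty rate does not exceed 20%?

3 of the 11 workers are poor, so H = 3/11 = 0.273.
A headcount ratio of at most 20% allows at most ⌊0.20 × 11⌋ = 2 poor workers.
So at least 3 − 2 = 1 must be lifted.

1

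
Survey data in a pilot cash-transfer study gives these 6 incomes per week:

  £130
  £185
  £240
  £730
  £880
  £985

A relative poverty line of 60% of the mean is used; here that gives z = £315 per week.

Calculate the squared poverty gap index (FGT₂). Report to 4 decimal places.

0.0953

Below the line: £130, £185, £240 (q = 3 of N = 6).
Normalized shortfalls: (315−130)/315 = 0.5873; (315−185)/315 = 0.4127; (315−240)/315 = 0.2381.
Squared: 0.3449; 0.1703; 0.0567.
Sum = 0.571932; P₂ = 0.571932 / 6 = 0.0953.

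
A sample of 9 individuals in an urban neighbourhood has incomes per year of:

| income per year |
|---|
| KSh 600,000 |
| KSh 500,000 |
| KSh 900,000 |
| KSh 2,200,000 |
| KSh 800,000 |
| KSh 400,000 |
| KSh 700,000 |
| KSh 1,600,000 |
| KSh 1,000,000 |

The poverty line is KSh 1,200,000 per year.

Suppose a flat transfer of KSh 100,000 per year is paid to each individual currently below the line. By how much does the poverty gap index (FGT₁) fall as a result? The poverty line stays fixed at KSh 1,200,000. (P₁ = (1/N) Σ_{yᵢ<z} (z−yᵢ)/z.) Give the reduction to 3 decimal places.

0.065

Before: below the line — KSh 400,000, KSh 500,000, KSh 600,000, KSh 700,000, KSh 800,000, KSh 900,000, KSh 1,000,000; poverty gap index (FGT₁) = 0.32407.
After the KSh 100,000 transfer: below the line — KSh 500,000, KSh 600,000, KSh 700,000, KSh 800,000, KSh 900,000, KSh 1,000,000, KSh 1,100,000; poverty gap index (FGT₁) = 0.25926.
Reduction = 0.32407 − 0.25926 = 0.065.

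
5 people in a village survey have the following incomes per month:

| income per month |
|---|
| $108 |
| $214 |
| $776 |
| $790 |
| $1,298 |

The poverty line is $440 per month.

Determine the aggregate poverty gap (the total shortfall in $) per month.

$558

Incomes under z: $108, $214 (q = 2 of N = 5).
Individual gaps: 440−108 = 332; 440−214 = 226.
Aggregate gap = $558.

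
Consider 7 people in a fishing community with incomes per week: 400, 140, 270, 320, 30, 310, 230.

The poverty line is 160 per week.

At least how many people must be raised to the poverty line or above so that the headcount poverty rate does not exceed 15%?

1

2 of the 7 people are poor, so H = 2/7 = 0.286.
A headcount ratio of at most 15% allows at most ⌊0.15 × 7⌋ = 1 poor people.
So at least 2 − 1 = 1 must be lifted.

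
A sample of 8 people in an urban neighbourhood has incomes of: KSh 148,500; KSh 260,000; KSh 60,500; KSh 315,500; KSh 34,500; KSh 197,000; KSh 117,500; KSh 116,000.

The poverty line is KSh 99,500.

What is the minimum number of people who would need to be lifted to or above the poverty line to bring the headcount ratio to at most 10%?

2

Currently q = 2 of N = 8 are below the line (H = 0.250).
A headcount ratio of at most 10% allows at most ⌊0.10 × 8⌋ = 0 poor people.
So at least 2 − 0 = 2 must be lifted.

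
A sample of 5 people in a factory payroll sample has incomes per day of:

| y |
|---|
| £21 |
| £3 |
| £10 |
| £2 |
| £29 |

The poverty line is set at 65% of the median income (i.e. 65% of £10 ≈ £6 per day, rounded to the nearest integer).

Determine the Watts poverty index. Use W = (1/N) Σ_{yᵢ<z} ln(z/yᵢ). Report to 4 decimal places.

0.3584

Below the line: £2, £3 (q = 2 of N = 5).
ln(z/y) terms: ln(6/2) = 1.0986; ln(6/3) = 0.6931.
W = 1.791759 / 5 = 0.3584.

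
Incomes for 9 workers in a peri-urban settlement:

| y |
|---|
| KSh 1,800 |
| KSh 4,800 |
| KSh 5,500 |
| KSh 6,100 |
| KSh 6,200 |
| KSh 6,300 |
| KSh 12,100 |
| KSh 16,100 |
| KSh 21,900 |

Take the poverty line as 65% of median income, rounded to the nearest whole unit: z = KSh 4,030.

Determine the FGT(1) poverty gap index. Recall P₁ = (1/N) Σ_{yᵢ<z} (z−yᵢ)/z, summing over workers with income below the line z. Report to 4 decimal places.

0.0615

Poor units: KSh 1,800 (q = 1 of N = 9).
Gap ratios (z−y)/z: (4030−1800)/4030 = 0.5533.
Σ = 0.553350. Dividing by the full population N = 9 gives P₁ = 0.0615.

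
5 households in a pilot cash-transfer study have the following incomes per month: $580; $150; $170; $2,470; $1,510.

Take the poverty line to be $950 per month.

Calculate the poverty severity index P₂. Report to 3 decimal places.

0.307

Incomes under z: $150, $170, $580 (q = 3 of N = 5).
Relative gaps: (950−150)/950 = 0.8421; (950−170)/950 = 0.8211; (950−580)/950 = 0.3895.
Squared: 0.7091; 0.6741; 0.1517.
Sum = 1.534958; P₂ = 1.534958 / 5 = 0.307.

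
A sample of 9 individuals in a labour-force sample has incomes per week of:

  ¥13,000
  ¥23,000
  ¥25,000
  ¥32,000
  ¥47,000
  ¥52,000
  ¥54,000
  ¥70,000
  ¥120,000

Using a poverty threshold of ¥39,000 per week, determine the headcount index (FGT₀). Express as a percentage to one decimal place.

44.4%

4 of the 9 individuals have income below ¥39,000.
H = 4/9 = 44.4%.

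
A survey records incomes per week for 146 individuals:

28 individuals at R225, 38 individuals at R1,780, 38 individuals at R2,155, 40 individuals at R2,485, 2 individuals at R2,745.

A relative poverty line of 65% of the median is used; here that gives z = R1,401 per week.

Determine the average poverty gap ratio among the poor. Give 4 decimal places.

Below the line: 28×R225 (q = 28 of N = 146).
Shortfall ratios (z−y)/z: 0.8394 (×28); sum = 23.503212.
I averages over the q = 28 poor units only: 23.503212 / 28 = 0.8394.

0.8394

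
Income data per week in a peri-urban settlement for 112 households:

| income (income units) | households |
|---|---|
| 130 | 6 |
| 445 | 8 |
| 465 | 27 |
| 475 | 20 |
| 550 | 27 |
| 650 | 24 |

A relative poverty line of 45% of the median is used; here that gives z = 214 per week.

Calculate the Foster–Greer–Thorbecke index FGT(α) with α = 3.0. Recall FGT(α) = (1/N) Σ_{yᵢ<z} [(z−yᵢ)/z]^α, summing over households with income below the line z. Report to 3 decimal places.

Incomes under z: 6×130 (q = 6 of N = 112).
Shortfall ratios: (214−130)/214 = 0.3925 (×6).
Raised to α = 3.0: 0.06048 (×6).
Sum = 0.362867; FGT(3.0) = 0.362867 / 112 = 0.003.

0.003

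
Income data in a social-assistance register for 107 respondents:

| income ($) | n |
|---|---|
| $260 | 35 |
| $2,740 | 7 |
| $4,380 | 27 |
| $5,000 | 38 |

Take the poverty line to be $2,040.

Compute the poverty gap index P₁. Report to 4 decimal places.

Below z: 35×$260 (q = 35 of N = 107).
Relative gaps: (2040−260)/2040 = 0.8725 (×35).
Σ = 30.539216. Dividing by the full population N = 107 gives P₁ = 0.2854.

0.2854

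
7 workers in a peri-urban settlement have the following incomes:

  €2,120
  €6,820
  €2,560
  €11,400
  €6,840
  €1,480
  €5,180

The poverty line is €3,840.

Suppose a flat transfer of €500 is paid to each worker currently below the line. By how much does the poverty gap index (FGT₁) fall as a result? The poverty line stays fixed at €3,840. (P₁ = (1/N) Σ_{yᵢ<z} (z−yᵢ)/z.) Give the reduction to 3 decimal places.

Before: below the line — €1,480, €2,120, €2,560; poverty gap index (FGT₁) = 0.19940.
After the €500 transfer: below the line — €1,980, €2,620, €3,060; poverty gap index (FGT₁) = 0.14360.
Reduction = 0.19940 − 0.14360 = 0.056.

0.056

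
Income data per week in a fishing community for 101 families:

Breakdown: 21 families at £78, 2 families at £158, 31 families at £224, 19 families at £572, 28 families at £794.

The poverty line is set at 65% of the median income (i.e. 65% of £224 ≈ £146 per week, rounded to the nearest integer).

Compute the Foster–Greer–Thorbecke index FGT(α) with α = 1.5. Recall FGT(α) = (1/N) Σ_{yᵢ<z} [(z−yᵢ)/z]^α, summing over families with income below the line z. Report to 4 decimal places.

Incomes under z: 21×£78 (q = 21 of N = 101).
Relative gaps: (146−78)/146 = 0.4658 (×21).
Raised to α = 1.5: 0.31786 (×21).
Sum = 6.675032; FGT(1.5) = 6.675032 / 101 = 0.0661.

0.0661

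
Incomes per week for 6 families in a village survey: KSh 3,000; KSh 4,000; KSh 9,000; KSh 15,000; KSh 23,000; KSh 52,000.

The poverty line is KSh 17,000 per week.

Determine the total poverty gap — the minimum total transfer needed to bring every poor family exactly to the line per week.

Below the line: KSh 3,000, KSh 4,000, KSh 9,000, KSh 15,000 (q = 4 of N = 6).
Individual gaps: 17000−3000 = 14000; 17000−4000 = 13000; 17000−9000 = 8000; 17000−15000 = 2000.
Aggregate gap = KSh 37,000.

KSh 37,000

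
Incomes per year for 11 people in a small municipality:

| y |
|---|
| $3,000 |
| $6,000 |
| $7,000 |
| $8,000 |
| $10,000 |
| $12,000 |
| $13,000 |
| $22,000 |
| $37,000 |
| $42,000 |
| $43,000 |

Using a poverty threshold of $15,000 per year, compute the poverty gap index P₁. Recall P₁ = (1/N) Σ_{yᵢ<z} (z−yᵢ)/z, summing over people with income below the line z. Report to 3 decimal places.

Poor units: $3,000, $6,000, $7,000, $8,000, $10,000, $12,000, $13,000 (q = 7 of N = 11).
Normalized shortfalls: (15000−3000)/15000 = 0.8000; (15000−6000)/15000 = 0.6000; (15000−7000)/15000 = 0.5333; (15000−8000)/15000 = 0.4667; (15000−10000)/15000 = 0.3333; (15000−12000)/15000 = 0.2000; (15000−13000)/15000 = 0.1333.
Sum of shortfalls = 3.066667; P₁ averages over all N: 3.066667 / 11 = 0.279.

0.279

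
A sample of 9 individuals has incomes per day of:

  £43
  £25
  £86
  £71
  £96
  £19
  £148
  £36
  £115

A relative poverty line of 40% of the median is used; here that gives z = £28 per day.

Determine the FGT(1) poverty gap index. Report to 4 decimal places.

Below the line: £19, £25 (q = 2 of N = 9).
Shortfall ratios: (28−19)/28 = 0.3214; (28−25)/28 = 0.1071.
Sum of shortfalls = 0.428571; P₁ averages over all N: 0.428571 / 9 = 0.0476.

0.0476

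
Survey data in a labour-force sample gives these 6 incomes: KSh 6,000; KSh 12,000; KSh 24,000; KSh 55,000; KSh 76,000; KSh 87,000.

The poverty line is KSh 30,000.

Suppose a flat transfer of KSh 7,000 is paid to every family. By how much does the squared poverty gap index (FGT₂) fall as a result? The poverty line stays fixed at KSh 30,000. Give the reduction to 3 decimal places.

0.097

Before: below the line — KSh 6,000, KSh 12,000, KSh 24,000; squared poverty gap index (FGT₂) = 0.17333.
After the KSh 7,000 transfer: below the line — KSh 13,000, KSh 19,000; squared poverty gap index (FGT₂) = 0.07593.
Reduction = 0.17333 − 0.07593 = 0.097.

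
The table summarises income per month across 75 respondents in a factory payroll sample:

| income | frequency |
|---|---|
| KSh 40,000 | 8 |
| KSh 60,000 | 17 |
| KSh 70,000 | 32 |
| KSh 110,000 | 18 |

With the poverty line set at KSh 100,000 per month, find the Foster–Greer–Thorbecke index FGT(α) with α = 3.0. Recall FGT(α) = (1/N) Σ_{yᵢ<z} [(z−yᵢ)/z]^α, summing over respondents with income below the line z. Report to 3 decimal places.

Below the line: 8×KSh 40,000, 17×KSh 60,000, 32×KSh 70,000 (q = 57 of N = 75).
Gap ratios (z−y)/z: (100000−40000)/100000 = 0.6000 (×8); (100000−60000)/100000 = 0.4000 (×17); (100000−70000)/100000 = 0.3000 (×32).
Raised to α = 3.0: 0.21600 (×8); 0.06400 (×17); 0.02700 (×32).
Sum = 3.680000; FGT(3.0) = 3.680000 / 75 = 0.049.

0.049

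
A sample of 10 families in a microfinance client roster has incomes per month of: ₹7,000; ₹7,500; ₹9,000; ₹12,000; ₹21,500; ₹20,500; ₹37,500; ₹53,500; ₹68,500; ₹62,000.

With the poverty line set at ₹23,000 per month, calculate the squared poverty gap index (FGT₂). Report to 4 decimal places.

0.1553

Below the line: ₹7,000, ₹7,500, ₹9,000, ₹12,000, ₹20,500, ₹21,500 (q = 6 of N = 10).
Normalized shortfalls: (23000−7000)/23000 = 0.6957; (23000−7500)/23000 = 0.6739; (23000−9000)/23000 = 0.6087; (23000−12000)/23000 = 0.4783; (23000−20500)/23000 = 0.1087; (23000−21500)/23000 = 0.0652.
Squared: 0.4839; 0.4542; 0.3705; 0.2287; 0.0118; 0.0043.
Sum = 1.553403; P₂ = 1.553403 / 10 = 0.1553.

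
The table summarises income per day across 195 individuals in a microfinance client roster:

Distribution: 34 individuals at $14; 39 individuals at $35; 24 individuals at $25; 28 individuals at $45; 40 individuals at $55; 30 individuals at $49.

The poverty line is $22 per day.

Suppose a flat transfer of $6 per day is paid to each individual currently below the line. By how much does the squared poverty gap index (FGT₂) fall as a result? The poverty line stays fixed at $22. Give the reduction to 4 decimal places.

Before: below the line — 34×$14; squared poverty gap index (FGT₂) = 0.023056.
After the $6 transfer: below the line — 34×$20; squared poverty gap index (FGT₂) = 0.001441.
Reduction = 0.023056 − 0.001441 = 0.0216.

0.0216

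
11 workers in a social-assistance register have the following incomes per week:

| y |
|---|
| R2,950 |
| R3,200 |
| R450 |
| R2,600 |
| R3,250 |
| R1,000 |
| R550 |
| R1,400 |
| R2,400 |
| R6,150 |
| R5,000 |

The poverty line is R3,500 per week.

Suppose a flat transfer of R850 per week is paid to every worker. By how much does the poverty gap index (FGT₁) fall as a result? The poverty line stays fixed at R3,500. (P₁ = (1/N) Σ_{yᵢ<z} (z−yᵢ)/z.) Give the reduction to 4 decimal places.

0.1610

Before: below the line — R450, R550, R1,000, R1,400, R2,400, R2,600, R2,950, R3,200, R3,250; poverty gap index (FGT₁) = 0.355844.
After the R850 transfer: below the line — R1,300, R1,400, R1,850, R2,250, R3,250, R3,450; poverty gap index (FGT₁) = 0.194805.
Reduction = 0.355844 − 0.194805 = 0.1610.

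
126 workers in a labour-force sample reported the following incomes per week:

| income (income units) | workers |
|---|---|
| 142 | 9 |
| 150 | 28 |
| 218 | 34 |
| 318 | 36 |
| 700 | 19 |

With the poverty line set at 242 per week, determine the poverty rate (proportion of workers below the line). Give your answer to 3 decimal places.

0.563

71 of the 126 workers have income below 242.
H = 71/126 = 0.563.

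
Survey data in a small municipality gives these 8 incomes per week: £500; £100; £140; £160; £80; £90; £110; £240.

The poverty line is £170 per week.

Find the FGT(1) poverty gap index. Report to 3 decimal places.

0.250

Poor units: £80, £90, £100, £110, £140, £160 (q = 6 of N = 8).
Gap ratios (z−y)/z: (170−80)/170 = 0.5294; (170−90)/170 = 0.4706; (170−100)/170 = 0.4118; (170−110)/170 = 0.3529; (170−140)/170 = 0.1765; (170−160)/170 = 0.0588.
Sum of shortfalls = 2.000000; P₁ averages over all N: 2.000000 / 8 = 0.250.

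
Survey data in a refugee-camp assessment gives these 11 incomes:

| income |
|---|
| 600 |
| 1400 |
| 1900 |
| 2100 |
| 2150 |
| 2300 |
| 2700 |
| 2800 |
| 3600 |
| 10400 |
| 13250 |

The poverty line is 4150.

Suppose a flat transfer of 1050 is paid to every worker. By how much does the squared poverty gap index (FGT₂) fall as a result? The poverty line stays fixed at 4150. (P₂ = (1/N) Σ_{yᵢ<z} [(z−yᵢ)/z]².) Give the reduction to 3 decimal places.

0.146

Before: below the line — 600, 1400, 1900, 2100, 2150, 2300, 2700, 2800, 3600; squared poverty gap index (FGT₂) = 0.21684.
After the 1050 transfer: below the line — 1650, 2450, 2950, 3150, 3200, 3350, 3750, 3850; squared poverty gap index (FGT₂) = 0.07059.
Reduction = 0.21684 − 0.07059 = 0.146.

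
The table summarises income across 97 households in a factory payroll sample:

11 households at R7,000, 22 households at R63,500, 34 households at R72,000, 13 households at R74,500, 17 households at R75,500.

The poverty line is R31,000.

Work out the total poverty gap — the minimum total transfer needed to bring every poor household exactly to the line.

R264,000

Below z: 11×R7,000 (q = 11 of N = 97).
Individual gaps: 11×(31000−7000) = 264000.
Aggregate gap = R264,000.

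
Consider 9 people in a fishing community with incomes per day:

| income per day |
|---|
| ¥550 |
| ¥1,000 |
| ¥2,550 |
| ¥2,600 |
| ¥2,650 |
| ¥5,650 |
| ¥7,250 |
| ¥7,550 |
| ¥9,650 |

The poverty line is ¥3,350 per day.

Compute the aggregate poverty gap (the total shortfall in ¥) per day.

¥7,400

Below the line: ¥550, ¥1,000, ¥2,550, ¥2,600, ¥2,650 (q = 5 of N = 9).
Individual gaps: 3350−550 = 2800; 3350−1000 = 2350; 3350−2550 = 800; 3350−2600 = 750; 3350−2650 = 700.
Aggregate gap = ¥7,400.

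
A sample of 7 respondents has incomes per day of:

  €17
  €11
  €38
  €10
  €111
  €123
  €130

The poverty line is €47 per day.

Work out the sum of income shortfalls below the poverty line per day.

Below z: €10, €11, €17, €38 (q = 4 of N = 7).
Individual gaps: 47−10 = 37; 47−11 = 36; 47−17 = 30; 47−38 = 9.
Aggregate gap = €112.

€112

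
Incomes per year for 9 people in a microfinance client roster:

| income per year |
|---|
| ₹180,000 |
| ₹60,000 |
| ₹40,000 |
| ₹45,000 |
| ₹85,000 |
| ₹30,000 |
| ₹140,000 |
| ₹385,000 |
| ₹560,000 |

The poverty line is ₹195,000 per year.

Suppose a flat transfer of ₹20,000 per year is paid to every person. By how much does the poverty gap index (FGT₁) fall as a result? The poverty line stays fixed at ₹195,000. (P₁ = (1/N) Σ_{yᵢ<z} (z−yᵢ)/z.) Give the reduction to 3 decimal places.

Before: below the line — ₹30,000, ₹40,000, ₹45,000, ₹60,000, ₹85,000, ₹140,000, ₹180,000; poverty gap index (FGT₁) = 0.44729.
After the ₹20,000 transfer: below the line — ₹50,000, ₹60,000, ₹65,000, ₹80,000, ₹105,000, ₹160,000; poverty gap index (FGT₁) = 0.37037.
Reduction = 0.44729 − 0.37037 = 0.077.

0.077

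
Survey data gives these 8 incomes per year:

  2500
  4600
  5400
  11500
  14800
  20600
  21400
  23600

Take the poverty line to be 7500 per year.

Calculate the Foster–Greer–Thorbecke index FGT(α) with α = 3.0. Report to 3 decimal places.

0.047

Below the line: 2500, 4600, 5400 (q = 3 of N = 8).
Shortfall ratios: (7500−2500)/7500 = 0.6667; (7500−4600)/7500 = 0.3867; (7500−5400)/7500 = 0.2800.
Raised to α = 3.0: 0.29630; 0.05781; 0.02195.
Sum = 0.376059; FGT(3.0) = 0.376059 / 8 = 0.047.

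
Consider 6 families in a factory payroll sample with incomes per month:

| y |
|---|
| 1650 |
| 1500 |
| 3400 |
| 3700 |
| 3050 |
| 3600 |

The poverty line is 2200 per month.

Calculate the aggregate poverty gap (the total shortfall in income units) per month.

Incomes under z: 1500, 1650 (q = 2 of N = 6).
Individual gaps: 2200−1500 = 700; 2200−1650 = 550.
Aggregate gap = 1250.

1250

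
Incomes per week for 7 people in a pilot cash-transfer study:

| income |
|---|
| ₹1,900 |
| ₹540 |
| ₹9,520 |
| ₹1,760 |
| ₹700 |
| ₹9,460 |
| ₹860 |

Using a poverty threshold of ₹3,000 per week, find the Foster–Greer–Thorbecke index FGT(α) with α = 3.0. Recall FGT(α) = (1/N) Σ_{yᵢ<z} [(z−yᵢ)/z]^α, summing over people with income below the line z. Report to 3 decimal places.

Poor units: ₹540, ₹700, ₹860, ₹1,760, ₹1,900 (q = 5 of N = 7).
Normalized shortfalls: (3000−540)/3000 = 0.8200; (3000−700)/3000 = 0.7667; (3000−860)/3000 = 0.7133; (3000−1760)/3000 = 0.4133; (3000−1900)/3000 = 0.3667.
Raised to α = 3.0: 0.55137; 0.45063; 0.36298; 0.07062; 0.04930.
Sum = 1.484885; FGT(3.0) = 1.484885 / 7 = 0.212.

0.212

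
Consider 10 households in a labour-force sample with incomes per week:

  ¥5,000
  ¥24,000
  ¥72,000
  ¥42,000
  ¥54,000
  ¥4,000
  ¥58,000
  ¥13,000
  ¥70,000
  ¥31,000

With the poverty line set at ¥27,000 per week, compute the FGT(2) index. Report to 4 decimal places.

Poor units: ¥4,000, ¥5,000, ¥13,000, ¥24,000 (q = 4 of N = 10).
Shortfall ratios: (27000−4000)/27000 = 0.8519; (27000−5000)/27000 = 0.8148; (27000−13000)/27000 = 0.5185; (27000−24000)/27000 = 0.1111.
Squared: 0.7257; 0.6639; 0.2689; 0.0123.
Sum = 1.670782; P₂ = 1.670782 / 10 = 0.1671.

0.1671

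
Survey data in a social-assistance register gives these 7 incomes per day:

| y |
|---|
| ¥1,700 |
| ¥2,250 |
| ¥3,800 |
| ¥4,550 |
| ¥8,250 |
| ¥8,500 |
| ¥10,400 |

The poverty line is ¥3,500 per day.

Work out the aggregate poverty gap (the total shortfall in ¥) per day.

Below z: ¥1,700, ¥2,250 (q = 2 of N = 7).
Individual gaps: 3500−1700 = 1800; 3500−2250 = 1250.
Aggregate gap = ¥3,050.

¥3,050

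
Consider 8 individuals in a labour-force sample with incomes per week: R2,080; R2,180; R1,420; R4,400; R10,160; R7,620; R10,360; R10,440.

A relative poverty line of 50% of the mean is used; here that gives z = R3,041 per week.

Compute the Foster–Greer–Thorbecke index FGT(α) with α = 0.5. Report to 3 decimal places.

0.228

Poor units: R1,420, R2,080, R2,180 (q = 3 of N = 8).
Normalized shortfalls: (3041−1420)/3041 = 0.5330; (3041−2080)/3041 = 0.3160; (3041−2180)/3041 = 0.2831.
Raised to α = 0.5: 0.73010; 0.56215; 0.53210.
Sum = 1.824353; FGT(0.5) = 1.824353 / 8 = 0.228.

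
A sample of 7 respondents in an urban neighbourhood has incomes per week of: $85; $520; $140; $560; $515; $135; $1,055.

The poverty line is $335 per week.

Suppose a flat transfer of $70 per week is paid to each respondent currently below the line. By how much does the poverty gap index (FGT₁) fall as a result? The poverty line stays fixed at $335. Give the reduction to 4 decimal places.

0.0896

Before: below the line — $85, $135, $140; poverty gap index (FGT₁) = 0.275053.
After the $70 transfer: below the line — $155, $205, $210; poverty gap index (FGT₁) = 0.185501.
Reduction = 0.275053 − 0.185501 = 0.0896.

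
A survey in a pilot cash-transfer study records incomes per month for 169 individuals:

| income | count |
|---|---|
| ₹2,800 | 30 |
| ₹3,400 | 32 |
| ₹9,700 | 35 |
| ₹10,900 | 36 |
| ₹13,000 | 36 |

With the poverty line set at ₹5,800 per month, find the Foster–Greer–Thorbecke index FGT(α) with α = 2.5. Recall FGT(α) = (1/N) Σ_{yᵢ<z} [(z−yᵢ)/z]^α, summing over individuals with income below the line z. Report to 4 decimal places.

Incomes under z: 30×₹2,800, 32×₹3,400 (q = 62 of N = 169).
Shortfall ratios: (5800−2800)/5800 = 0.5172 (×30); (5800−3400)/5800 = 0.4138 (×32).
Raised to α = 2.5: 0.19241 (×30); 0.11014 (×32).
Sum = 9.296959; FGT(2.5) = 9.296959 / 169 = 0.0550.

0.0550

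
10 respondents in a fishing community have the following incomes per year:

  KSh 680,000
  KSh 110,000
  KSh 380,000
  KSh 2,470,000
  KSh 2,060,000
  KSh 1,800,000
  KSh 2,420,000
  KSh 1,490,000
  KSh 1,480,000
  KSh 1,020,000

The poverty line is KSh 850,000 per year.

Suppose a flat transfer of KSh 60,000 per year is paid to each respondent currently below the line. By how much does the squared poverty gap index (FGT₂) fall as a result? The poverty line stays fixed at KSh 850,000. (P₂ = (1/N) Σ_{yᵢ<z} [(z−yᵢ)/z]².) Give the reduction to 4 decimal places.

0.0214

Before: below the line — KSh 110,000, KSh 380,000, KSh 680,000; squared poverty gap index (FGT₂) = 0.110367.
After the KSh 60,000 transfer: below the line — KSh 170,000, KSh 440,000, KSh 740,000; squared poverty gap index (FGT₂) = 0.088941.
Reduction = 0.110367 − 0.088941 = 0.0214.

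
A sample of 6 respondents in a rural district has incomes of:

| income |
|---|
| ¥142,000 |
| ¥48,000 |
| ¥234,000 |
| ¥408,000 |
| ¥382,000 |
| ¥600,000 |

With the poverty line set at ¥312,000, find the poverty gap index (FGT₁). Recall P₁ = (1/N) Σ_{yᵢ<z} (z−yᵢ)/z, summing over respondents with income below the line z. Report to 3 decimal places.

0.274

Incomes under z: ¥48,000, ¥142,000, ¥234,000 (q = 3 of N = 6).
Normalized shortfalls: (312000−48000)/312000 = 0.8462; (312000−142000)/312000 = 0.5449; (312000−234000)/312000 = 0.2500.
Σ = 1.641026. Dividing by the full population N = 6 gives P₁ = 0.274.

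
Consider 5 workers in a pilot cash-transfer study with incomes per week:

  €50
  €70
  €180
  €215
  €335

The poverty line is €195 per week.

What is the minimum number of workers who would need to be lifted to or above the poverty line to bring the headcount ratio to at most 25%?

2

Currently q = 3 of N = 5 are below the line (H = 0.600).
A headcount ratio of at most 25% allows at most ⌊0.25 × 5⌋ = 1 poor workers.
So at least 3 − 1 = 2 must be lifted.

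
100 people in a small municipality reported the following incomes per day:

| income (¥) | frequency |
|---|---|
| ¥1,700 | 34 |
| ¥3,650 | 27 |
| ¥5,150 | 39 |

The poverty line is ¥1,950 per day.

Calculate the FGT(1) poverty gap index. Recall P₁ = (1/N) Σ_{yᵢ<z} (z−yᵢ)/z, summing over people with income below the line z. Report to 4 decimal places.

Poor units: 34×¥1,700 (q = 34 of N = 100).
Normalized shortfalls: (1950−1700)/1950 = 0.1282 (×34).
Sum of shortfalls = 4.358974; P₁ averages over all N: 4.358974 / 100 = 0.0436.

0.0436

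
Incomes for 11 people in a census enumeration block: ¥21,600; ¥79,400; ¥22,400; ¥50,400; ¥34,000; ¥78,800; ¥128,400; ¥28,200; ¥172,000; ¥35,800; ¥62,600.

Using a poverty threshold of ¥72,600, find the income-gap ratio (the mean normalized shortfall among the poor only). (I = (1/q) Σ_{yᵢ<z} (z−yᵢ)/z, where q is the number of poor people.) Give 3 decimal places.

0.498

Below the line: ¥21,600, ¥22,400, ¥28,200, ¥34,000, ¥35,800, ¥50,400, ¥62,600 (q = 7 of N = 11).
Relative gaps: 0.7025, 0.6915, 0.6116, 0.5317, 0.5069, 0.3058, 0.1377; sum = 3.487603.
The income-gap ratio divides by q (the poor only): 3.487603 / 7 = 0.498.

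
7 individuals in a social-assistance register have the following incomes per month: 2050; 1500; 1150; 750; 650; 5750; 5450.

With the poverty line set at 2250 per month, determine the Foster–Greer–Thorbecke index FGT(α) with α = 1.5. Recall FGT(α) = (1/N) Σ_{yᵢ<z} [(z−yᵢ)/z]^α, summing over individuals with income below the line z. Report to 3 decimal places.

0.244

Incomes under z: 650, 750, 1150, 1500, 2050 (q = 5 of N = 7).
Gap ratios (z−y)/z: (2250−650)/2250 = 0.7111; (2250−750)/2250 = 0.6667; (2250−1150)/2250 = 0.4889; (2250−1500)/2250 = 0.3333; (2250−2050)/2250 = 0.0889.
Raised to α = 1.5: 0.59966; 0.54433; 0.34183; 0.19245; 0.02650.
Sum = 1.704778; FGT(1.5) = 1.704778 / 7 = 0.244.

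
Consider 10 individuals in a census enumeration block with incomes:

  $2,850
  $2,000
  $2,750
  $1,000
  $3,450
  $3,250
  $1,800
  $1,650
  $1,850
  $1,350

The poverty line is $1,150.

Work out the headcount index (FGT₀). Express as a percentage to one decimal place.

10.0%

1 of the 10 individuals have income below $1,150.
H = 1/10 = 10.0%.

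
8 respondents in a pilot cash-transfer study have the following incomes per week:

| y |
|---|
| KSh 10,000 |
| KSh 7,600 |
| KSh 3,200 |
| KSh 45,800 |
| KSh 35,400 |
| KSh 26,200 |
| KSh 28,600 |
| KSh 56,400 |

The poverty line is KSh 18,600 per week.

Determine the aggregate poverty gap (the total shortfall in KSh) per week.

Incomes under z: KSh 3,200, KSh 7,600, KSh 10,000 (q = 3 of N = 8).
Individual gaps: 18600−3200 = 15400; 18600−7600 = 11000; 18600−10000 = 8600.
Aggregate gap = KSh 35,000.

KSh 35,000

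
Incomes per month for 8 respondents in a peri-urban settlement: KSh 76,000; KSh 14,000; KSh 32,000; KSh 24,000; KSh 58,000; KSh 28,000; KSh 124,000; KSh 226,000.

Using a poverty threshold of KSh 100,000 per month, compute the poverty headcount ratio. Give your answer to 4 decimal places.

0.7500

6 of the 8 respondents have income below KSh 100,000.
H = 6/8 = 0.7500.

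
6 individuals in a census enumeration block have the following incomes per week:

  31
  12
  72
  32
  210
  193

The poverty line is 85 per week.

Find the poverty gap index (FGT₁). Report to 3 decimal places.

0.378

Below z: 12, 31, 32, 72 (q = 4 of N = 6).
Relative gaps: (85−12)/85 = 0.8588; (85−31)/85 = 0.6353; (85−32)/85 = 0.6235; (85−72)/85 = 0.1529.
Σ = 2.270588. Dividing by the full population N = 6 gives P₁ = 0.378.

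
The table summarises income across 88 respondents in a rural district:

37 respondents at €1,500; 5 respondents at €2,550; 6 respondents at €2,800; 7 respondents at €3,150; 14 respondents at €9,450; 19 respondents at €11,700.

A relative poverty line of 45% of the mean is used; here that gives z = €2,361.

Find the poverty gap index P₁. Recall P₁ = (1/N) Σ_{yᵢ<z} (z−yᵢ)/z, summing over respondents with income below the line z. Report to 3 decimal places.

0.153

Below the line: 37×€1,500 (q = 37 of N = 88).
Normalized shortfalls: (2361−1500)/2361 = 0.3647 (×37).
Sum of shortfalls = 13.493011; P₁ averages over all N: 13.493011 / 88 = 0.153.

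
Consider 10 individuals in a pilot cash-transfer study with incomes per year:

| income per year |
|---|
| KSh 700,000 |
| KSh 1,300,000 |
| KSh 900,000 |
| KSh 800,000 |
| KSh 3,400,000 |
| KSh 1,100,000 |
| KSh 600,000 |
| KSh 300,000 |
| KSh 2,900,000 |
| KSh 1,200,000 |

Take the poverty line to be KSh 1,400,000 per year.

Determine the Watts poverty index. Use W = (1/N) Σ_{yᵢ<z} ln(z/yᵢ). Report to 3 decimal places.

Incomes under z: KSh 300,000, KSh 600,000, KSh 700,000, KSh 800,000, KSh 900,000, KSh 1,100,000, KSh 1,200,000, KSh 1,300,000 (q = 8 of N = 10).
Log gaps: ln(1400000/300000) = 1.5404; ln(1400000/600000) = 0.8473; ln(1400000/700000) = 0.6931; ln(1400000/800000) = 0.5596; ln(1400000/900000) = 0.4418; ln(1400000/1100000) = 0.2412; ln(1400000/1200000) = 0.1542; ln(1400000/1300000) = 0.0741.
W = 4.551759 / 10 = 0.455.

0.455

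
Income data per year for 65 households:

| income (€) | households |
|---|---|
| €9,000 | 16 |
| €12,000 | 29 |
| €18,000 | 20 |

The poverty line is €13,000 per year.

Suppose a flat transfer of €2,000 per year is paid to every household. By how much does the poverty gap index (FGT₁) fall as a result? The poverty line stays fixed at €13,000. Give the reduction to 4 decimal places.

Before: below the line — 16×€9,000, 29×€12,000; poverty gap index (FGT₁) = 0.110059.
After the €2,000 transfer: below the line — 16×€11,000; poverty gap index (FGT₁) = 0.037870.
Reduction = 0.110059 − 0.037870 = 0.0722.

0.0722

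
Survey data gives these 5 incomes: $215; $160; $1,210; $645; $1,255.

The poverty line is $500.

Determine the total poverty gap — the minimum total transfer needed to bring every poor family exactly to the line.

$625

Poor units: $160, $215 (q = 2 of N = 5).
Individual gaps: 500−160 = 340; 500−215 = 285.
Aggregate gap = $625.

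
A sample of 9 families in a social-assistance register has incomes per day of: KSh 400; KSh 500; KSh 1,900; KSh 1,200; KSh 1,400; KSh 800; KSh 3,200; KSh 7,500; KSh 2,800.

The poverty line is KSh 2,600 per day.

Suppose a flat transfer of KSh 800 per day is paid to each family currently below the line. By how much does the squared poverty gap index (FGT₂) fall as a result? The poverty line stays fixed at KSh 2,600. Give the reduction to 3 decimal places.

Before: below the line — KSh 400, KSh 500, KSh 800, KSh 1,200, KSh 1,400, KSh 1,900; squared poverty gap index (FGT₂) = 0.26923.
After the KSh 800 transfer: below the line — KSh 1,200, KSh 1,300, KSh 1,600, KSh 2,000, KSh 2,200; squared poverty gap index (FGT₂) = 0.08498.
Reduction = 0.26923 − 0.08498 = 0.184.

0.184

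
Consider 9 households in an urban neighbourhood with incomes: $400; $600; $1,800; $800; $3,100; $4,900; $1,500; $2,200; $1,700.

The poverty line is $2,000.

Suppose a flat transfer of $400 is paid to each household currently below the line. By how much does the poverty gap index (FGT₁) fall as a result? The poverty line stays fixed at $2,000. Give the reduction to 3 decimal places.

0.117

Before: below the line — $400, $600, $800, $1,500, $1,700, $1,800; poverty gap index (FGT₁) = 0.28889.
After the $400 transfer: below the line — $800, $1,000, $1,200, $1,900; poverty gap index (FGT₁) = 0.17222.
Reduction = 0.28889 − 0.17222 = 0.117.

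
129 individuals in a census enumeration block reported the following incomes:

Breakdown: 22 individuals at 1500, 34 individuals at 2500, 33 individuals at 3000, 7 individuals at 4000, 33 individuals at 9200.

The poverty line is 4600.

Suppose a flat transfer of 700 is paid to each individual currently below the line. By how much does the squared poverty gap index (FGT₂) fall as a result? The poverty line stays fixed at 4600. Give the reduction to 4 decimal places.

Before: below the line — 22×1500, 34×2500, 33×3000, 7×4000; squared poverty gap index (FGT₂) = 0.164256.
After the 700 transfer: below the line — 22×2200, 34×3200, 33×3700; squared poverty gap index (FGT₂) = 0.080630.
Reduction = 0.164256 − 0.080630 = 0.0836.

0.0836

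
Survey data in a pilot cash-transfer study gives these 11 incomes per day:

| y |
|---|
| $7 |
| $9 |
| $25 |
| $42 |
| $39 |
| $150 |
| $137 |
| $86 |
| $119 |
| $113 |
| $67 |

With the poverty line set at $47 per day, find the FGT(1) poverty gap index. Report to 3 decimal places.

Poor units: $7, $9, $25, $39, $42 (q = 5 of N = 11).
Gap ratios (z−y)/z: (47−7)/47 = 0.8511; (47−9)/47 = 0.8085; (47−25)/47 = 0.4681; (47−39)/47 = 0.1702; (47−42)/47 = 0.1064.
Σ = 2.404255. Dividing by the full population N = 11 gives P₁ = 0.219.

0.219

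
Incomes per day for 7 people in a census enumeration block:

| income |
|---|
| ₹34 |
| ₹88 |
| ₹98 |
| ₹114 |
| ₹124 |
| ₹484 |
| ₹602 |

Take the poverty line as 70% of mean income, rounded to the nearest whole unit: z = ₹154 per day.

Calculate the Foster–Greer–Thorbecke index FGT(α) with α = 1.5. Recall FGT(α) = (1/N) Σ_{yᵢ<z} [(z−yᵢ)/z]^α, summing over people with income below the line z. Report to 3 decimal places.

0.201

Below the line: ₹34, ₹88, ₹98, ₹114, ₹124 (q = 5 of N = 7).
Relative gaps: (154−34)/154 = 0.7792; (154−88)/154 = 0.4286; (154−98)/154 = 0.3636; (154−114)/154 = 0.2597; (154−124)/154 = 0.1948.
Raised to α = 1.5: 0.68785; 0.28057; 0.21928; 0.13238; 0.08598.
Sum = 1.406049; FGT(1.5) = 1.406049 / 7 = 0.201.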